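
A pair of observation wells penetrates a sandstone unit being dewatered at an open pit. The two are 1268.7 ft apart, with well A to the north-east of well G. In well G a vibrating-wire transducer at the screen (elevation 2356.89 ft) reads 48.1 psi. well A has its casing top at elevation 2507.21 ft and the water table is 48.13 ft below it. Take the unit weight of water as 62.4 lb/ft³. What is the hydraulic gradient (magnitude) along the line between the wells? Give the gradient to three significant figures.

i ≈ 0.00694

Pressure head at well G: ψ = 144·P/γ = 144 × 48.1 / 62.4 = 111.00 ft.
Total head at well G: h = z + ψ = 2356.89 + 111.00 = 2467.89 ft.
Total head at well A: h = 2507.21 − 48.13 = 2459.08 ft.
Head difference: h(well G) − h(well A) = 2467.89 − 2459.08 = 8.81 ft.
Hydraulic gradient: i = |Δh| / L = 8.81 / 1268.7 = 0.00694.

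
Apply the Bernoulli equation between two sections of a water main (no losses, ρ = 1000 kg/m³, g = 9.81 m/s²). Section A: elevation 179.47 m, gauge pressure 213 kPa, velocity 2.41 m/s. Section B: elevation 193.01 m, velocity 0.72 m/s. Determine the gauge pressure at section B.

P₂ ≈ 82.8 kPa

Pressure head at A: ψ₁ = P₁/(ρg) = 213×1000 / (1000 × 9.81) = 21.71 m.
Velocity heads: v₁²/2g = 2.41²/19.62 = 0.296 m; v₂²/2g = 0.72²/19.62 = 0.026 m.
Total head H = z₁ + ψ₁ + v₁²/2g = 179.47 + 21.71 + 0.296 = 201.48 m.
ψ₂ = H − z₂ − v₂²/2g = 201.48 − 193.01 − 0.026 = 8.44 m.
P₂ = ρgψ₂ = 1000 × 9.81 × 8.44 ≈ 82.8 kPa.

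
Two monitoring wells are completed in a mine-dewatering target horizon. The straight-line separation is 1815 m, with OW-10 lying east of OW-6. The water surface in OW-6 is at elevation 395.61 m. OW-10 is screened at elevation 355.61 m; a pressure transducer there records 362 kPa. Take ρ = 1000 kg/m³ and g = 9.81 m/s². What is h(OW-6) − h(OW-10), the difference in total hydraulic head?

Δh ≈ 3.10 m

Total head at OW-6: h = 395.61 m (water level in the piezometer is the total head).
Pressure head at OW-10: ψ = P/(ρg) = 362×1000 / (1000 × 9.81) = 36.90 m.
Total head at OW-10: h = z + ψ = 355.61 + 36.90 = 392.51 m.
Head difference: h(OW-6) − h(OW-10) = 395.61 − 392.51 = 3.10 m.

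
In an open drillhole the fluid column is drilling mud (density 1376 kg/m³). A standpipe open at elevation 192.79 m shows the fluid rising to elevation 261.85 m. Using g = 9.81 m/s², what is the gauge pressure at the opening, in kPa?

Pressure head ψ = h − z = 261.85 − 192.79 = 69.06 m.
P = ρgψ = 1376 × 9.81 × 69.06 = 932211 Pa ≈ 932 kPa.

P ≈ 932 kPa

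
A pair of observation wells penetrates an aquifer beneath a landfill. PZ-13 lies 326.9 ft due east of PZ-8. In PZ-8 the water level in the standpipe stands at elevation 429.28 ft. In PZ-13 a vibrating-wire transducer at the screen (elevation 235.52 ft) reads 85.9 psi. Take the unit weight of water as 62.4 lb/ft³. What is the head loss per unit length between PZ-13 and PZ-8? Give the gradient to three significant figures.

i ≈ 0.0137 ft/ft

Total head at PZ-8: h = 429.28 ft (water level in the piezometer is the total head).
Pressure head at PZ-13: ψ = 144·P/γ = 144 × 85.9 / 62.4 = 198.23 ft.
Total head at PZ-13: h = z + ψ = 235.52 + 198.23 = 433.75 ft.
Head difference: h(PZ-8) − h(PZ-13) = 429.28 − 433.75 = -4.47 ft.
Hydraulic gradient: i = |Δh| / L = 4.47 / 326.9 = 0.0137.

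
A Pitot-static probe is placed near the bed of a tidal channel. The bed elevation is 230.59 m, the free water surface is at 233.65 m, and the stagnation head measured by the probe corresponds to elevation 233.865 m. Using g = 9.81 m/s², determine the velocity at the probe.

v ≈ 2.05 m/s

Near the bed, under hydrostatic conditions, the piezometric head (z + ψ) equals the free-surface elevation, 233.65 m.
Velocity head = total − piezometric = 233.865 − 233.65 = 0.215 m.
v = √(2g·h_v) = √(2 × 9.81 × 0.215) = 2.05 m/s.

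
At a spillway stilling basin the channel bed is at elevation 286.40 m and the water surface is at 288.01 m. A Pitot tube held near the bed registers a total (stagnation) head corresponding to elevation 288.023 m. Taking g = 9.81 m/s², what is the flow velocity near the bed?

v ≈ 0.505 m/s

Near the bed, under hydrostatic conditions, the piezometric head (z + ψ) equals the free-surface elevation, 288.01 m.
Velocity head = total − piezometric = 288.023 − 288.01 = 0.013 m.
v = √(2g·h_v) = √(2 × 9.81 × 0.013) = 0.505 m/s.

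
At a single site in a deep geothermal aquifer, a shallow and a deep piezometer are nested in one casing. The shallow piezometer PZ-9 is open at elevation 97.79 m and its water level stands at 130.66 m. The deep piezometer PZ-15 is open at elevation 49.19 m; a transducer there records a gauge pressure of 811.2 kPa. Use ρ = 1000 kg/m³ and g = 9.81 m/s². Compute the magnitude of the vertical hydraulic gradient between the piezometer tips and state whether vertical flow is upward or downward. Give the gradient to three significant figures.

Total head at PZ-9: h = 130.66 m (water level in the standpipe).
Pressure head at PZ-15: ψ = P/(ρg) = 811.2×1000 / (1000 × 9.81) = 82.69 m.
Total head at PZ-15: h = z + ψ = 49.19 + 82.69 = 131.88 m.
Δh = h(PZ-9) − h(PZ-15) = 130.66 − 131.88 = -1.22 m.
Vertical separation Δz = 97.79 − 49.19 = 48.60 m.
|i_v| = |Δh| / Δz = 1.22 / 48.60 = 0.0251.
Head is higher in the deep piezometer, so vertical flow is upward (discharge condition).

|i_v| ≈ 0.0251; vertical flow is upward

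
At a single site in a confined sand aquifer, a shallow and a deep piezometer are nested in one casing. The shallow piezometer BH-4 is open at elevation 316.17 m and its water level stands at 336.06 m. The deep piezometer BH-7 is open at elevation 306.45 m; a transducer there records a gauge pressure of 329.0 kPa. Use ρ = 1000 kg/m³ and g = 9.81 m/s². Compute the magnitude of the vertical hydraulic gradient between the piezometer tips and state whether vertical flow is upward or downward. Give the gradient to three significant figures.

|i_v| ≈ 0.404; vertical flow is upward

Total head at BH-4: h = 336.06 m (water level in the standpipe).
Pressure head at BH-7: ψ = P/(ρg) = 329.0×1000 / (1000 × 9.81) = 33.54 m.
Total head at BH-7: h = z + ψ = 306.45 + 33.54 = 339.99 m.
Δh = h(BH-4) − h(BH-7) = 336.06 − 339.99 = -3.93 m.
Vertical separation Δz = 316.17 − 306.45 = 9.72 m.
|i_v| = |Δh| / Δz = 3.93 / 9.72 = 0.404.
Head is higher in the deep piezometer, so vertical flow is upward (discharge condition).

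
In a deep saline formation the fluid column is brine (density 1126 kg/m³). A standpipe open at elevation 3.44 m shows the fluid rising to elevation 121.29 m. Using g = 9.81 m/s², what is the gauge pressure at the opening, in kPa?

P ≈ 1300 kPa

Pressure head ψ = h − z = 121.29 − 3.44 = 117.85 m.
P = ρgψ = 1126 × 9.81 × 117.85 = 1301778 Pa ≈ 1300 kPa.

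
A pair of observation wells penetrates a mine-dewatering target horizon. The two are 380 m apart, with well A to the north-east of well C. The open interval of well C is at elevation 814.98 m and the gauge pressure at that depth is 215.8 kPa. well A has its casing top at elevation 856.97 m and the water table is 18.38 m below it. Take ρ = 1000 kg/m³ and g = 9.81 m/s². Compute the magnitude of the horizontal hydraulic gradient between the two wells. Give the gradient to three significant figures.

Pressure head at well C: ψ = P/(ρg) = 215.8×1000 / (1000 × 9.81) = 22.00 m.
Total head at well C: h = z + ψ = 814.98 + 22.00 = 836.98 m.
Total head at well A: h = 856.97 − 18.38 = 838.59 m.
Head difference: h(well C) − h(well A) = 836.98 − 838.59 = -1.61 m.
Hydraulic gradient: i = |Δh| / L = 1.61 / 380 = 0.00424.

i ≈ 0.00424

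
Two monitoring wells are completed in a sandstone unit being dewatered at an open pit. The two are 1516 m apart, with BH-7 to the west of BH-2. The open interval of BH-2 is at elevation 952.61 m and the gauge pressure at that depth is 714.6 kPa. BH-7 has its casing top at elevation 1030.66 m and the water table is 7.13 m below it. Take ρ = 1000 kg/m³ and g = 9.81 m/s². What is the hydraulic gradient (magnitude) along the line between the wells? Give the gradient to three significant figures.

i ≈ 0.00127

Pressure head at BH-2: ψ = P/(ρg) = 714.6×1000 / (1000 × 9.81) = 72.84 m.
Total head at BH-2: h = z + ψ = 952.61 + 72.84 = 1025.45 m.
Total head at BH-7: h = 1030.66 − 7.13 = 1023.53 m.
Head difference: h(BH-2) − h(BH-7) = 1025.45 − 1023.53 = 1.92 m.
Hydraulic gradient: i = |Δh| / L = 1.92 / 1516 = 0.00127.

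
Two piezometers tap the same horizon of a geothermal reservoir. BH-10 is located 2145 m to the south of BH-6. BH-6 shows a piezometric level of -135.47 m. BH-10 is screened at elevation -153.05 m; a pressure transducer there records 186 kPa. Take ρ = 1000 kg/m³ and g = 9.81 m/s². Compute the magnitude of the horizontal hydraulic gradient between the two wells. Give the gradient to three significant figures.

i ≈ 0.000643

Total head at BH-6: h = -135.47 m (water level in the piezometer is the total head).
Pressure head at BH-10: ψ = P/(ρg) = 186×1000 / (1000 × 9.81) = 18.96 m.
Total head at BH-10: h = z + ψ = -153.05 + 18.96 = -134.09 m.
Head difference: h(BH-6) − h(BH-10) = -135.47 − (-134.09) = -1.38 m.
Hydraulic gradient: i = |Δh| / L = 1.38 / 2145 = 0.000643.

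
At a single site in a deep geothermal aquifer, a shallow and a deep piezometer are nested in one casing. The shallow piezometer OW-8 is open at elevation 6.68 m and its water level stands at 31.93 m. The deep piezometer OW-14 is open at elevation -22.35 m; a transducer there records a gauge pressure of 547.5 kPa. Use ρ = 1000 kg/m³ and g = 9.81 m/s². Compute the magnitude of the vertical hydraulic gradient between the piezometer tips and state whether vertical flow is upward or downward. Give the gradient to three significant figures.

|i_v| ≈ 0.0527; vertical flow is upward

Total head at OW-8: h = 31.93 m (water level in the standpipe).
Pressure head at OW-14: ψ = P/(ρg) = 547.5×1000 / (1000 × 9.81) = 55.81 m.
Total head at OW-14: h = z + ψ = -22.35 + 55.81 = 33.46 m.
Δh = h(OW-8) − h(OW-14) = 31.93 − 33.46 = -1.53 m.
Vertical separation Δz = 6.68 − (-22.35) = 29.03 m.
|i_v| = |Δh| / Δz = 1.53 / 29.03 = 0.0527.
Head is higher in the deep piezometer, so vertical flow is upward (discharge condition).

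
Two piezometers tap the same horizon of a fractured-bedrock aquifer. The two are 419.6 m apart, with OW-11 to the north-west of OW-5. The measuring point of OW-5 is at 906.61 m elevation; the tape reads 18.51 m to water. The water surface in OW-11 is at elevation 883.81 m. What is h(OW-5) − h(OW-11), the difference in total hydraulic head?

Δh ≈ 4.29 m

Total head at OW-5: h = 906.61 − 18.51 = 888.10 m.
Total head at OW-11: h = 883.81 m (water level in the piezometer is the total head).
Head difference: h(OW-5) − h(OW-11) = 888.10 − 883.81 = 4.29 m.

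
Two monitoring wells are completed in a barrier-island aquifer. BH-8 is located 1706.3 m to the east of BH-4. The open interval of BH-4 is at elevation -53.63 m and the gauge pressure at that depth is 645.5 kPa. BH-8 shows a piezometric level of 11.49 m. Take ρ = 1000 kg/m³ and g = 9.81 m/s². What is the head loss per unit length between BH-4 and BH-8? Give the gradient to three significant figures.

Pressure head at BH-4: ψ = P/(ρg) = 645.5×1000 / (1000 × 9.81) = 65.80 m.
Total head at BH-4: h = z + ψ = -53.63 + 65.80 = 12.17 m.
Total head at BH-8: h = 11.49 m (water level in the piezometer is the total head).
Head difference: h(BH-4) − h(BH-8) = 12.17 − 11.49 = 0.68 m.
Hydraulic gradient: i = |Δh| / L = 0.68 / 1706.3 = 0.000399.

i ≈ 0.000399 m/m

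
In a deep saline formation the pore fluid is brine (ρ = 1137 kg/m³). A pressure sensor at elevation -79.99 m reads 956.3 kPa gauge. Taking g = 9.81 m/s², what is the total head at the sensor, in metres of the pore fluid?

ψ = P/(ρg) = 956.3×1000 / (1137 × 9.81) = 85.74 m.
h = z + ψ = -79.99 + 85.74 = 5.75 m.

h ≈ 5.75 m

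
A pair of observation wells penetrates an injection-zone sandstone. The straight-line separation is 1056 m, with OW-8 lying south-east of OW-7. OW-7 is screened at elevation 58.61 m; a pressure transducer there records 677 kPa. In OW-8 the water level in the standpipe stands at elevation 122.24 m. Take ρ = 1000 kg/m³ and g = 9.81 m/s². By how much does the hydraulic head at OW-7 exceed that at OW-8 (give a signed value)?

Pressure head at OW-7: ψ = P/(ρg) = 677×1000 / (1000 × 9.81) = 69.01 m.
Total head at OW-7: h = z + ψ = 58.61 + 69.01 = 127.62 m.
Total head at OW-8: h = 122.24 m (water level in the piezometer is the total head).
Head difference: h(OW-7) − h(OW-8) = 127.62 − 122.24 = 5.38 m.

Δh ≈ 5.38 m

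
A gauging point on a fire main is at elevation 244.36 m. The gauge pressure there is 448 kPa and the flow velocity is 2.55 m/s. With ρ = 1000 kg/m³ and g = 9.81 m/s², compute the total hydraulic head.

h ≈ 290.36 m

Pressure head ψ = P/(ρg) = 448×1000 / (1000 × 9.81) = 45.67 m.
Velocity head = v²/(2g) = 2.55² / (2 × 9.81) = 0.331 m.
h = z + ψ + v²/(2g) = 244.36 + 45.67 + 0.331 = 290.36 m.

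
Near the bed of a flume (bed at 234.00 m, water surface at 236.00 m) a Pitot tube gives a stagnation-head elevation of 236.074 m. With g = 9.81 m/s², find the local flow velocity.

v ≈ 1.20 m/s

Near the bed, under hydrostatic conditions, the piezometric head (z + ψ) equals the free-surface elevation, 236.00 m.
Velocity head = total − piezometric = 236.074 − 236.00 = 0.074 m.
v = √(2g·h_v) = √(2 × 9.81 × 0.074) = 1.20 m/s.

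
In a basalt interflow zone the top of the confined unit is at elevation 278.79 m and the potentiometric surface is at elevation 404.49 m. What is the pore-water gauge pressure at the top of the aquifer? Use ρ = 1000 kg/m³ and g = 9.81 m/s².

P ≈ 1230 kPa

Pressure head at the aquifer top: ψ = h − z = 404.49 − 278.79 = 125.70 m.
P = ρgψ = 1000 × 9.81 × 125.70 = 1233117 Pa ≈ 1230 kPa.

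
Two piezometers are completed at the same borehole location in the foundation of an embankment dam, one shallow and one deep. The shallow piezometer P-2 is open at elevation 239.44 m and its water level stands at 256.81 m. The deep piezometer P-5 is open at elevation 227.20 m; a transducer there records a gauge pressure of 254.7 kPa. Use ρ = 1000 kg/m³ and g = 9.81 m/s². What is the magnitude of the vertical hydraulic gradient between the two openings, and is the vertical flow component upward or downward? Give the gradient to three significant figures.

|i_v| ≈ 0.298; vertical flow is downward

Total head at P-2: h = 256.81 m (water level in the standpipe).
Pressure head at P-5: ψ = P/(ρg) = 254.7×1000 / (1000 × 9.81) = 25.96 m.
Total head at P-5: h = z + ψ = 227.20 + 25.96 = 253.16 m.
Δh = h(P-2) − h(P-5) = 256.81 − 253.16 = 3.65 m.
Vertical separation Δz = 239.44 − 227.20 = 12.24 m.
|i_v| = |Δh| / Δz = 3.65 / 12.24 = 0.298.
Head is higher in the shallow piezometer, so vertical flow is downward (recharge condition).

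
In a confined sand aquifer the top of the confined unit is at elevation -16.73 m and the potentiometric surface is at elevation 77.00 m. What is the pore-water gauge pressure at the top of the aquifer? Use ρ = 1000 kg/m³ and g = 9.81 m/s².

Pressure head at the aquifer top: ψ = h − z = 77.00 − (-16.73) = 93.73 m.
P = ρgψ = 1000 × 9.81 × 93.73 = 919491 Pa ≈ 919 kPa.

P ≈ 919 kPa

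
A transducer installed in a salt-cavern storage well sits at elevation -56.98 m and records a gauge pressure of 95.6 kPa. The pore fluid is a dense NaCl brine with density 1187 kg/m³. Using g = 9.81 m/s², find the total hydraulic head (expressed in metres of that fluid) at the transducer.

ψ = P/(ρg) = 95.6×1000 / (1187 × 9.81) = 8.21 m.
h = z + ψ = -56.98 + 8.21 = -48.77 m.

h ≈ -48.77 m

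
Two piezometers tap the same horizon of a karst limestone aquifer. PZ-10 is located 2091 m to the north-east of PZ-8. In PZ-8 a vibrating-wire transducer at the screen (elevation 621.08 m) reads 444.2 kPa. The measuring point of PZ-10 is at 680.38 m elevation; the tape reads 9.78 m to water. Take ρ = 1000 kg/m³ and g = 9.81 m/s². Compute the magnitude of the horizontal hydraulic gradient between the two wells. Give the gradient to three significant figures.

i ≈ 0.00203

Pressure head at PZ-8: ψ = P/(ρg) = 444.2×1000 / (1000 × 9.81) = 45.28 m.
Total head at PZ-8: h = z + ψ = 621.08 + 45.28 = 666.36 m.
Total head at PZ-10: h = 680.38 − 9.78 = 670.60 m.
Head difference: h(PZ-8) − h(PZ-10) = 666.36 − 670.60 = -4.24 m.
Hydraulic gradient: i = |Δh| / L = 4.24 / 2091 = 0.00203.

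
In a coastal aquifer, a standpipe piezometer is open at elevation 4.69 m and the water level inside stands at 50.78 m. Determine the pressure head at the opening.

ψ ≈ 46.09 m

Total head h = 50.78 m (the water-surface elevation in the piezometer).
Pressure head ψ = h − z = 50.78 − 4.69 = 46.09 m.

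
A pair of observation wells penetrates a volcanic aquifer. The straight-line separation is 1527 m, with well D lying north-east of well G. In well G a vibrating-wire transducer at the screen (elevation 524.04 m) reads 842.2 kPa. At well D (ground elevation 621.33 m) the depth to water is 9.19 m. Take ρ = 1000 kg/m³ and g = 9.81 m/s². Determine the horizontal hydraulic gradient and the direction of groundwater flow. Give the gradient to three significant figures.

i ≈ 0.00147; groundwater flows toward the south-west

Pressure head at well G: ψ = P/(ρg) = 842.2×1000 / (1000 × 9.81) = 85.85 m.
Total head at well G: h = z + ψ = 524.04 + 85.85 = 609.89 m.
Total head at well D: h = 621.33 − 9.19 = 612.14 m.
Head difference: h(well G) − h(well D) = 609.89 − 612.14 = -2.25 m.
Hydraulic gradient: i = |Δh| / L = 2.25 / 1527 = 0.00147.
Flow is from higher to lower head: from well D toward well G, i.e. toward the south-west.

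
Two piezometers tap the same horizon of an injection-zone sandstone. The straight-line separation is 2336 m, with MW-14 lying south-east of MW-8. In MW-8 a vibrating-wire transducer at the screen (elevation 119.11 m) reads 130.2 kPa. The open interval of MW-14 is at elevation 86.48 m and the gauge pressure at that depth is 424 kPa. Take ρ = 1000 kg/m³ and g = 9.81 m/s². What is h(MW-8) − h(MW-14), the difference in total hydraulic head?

Δh ≈ 2.68 m

Pressure head at MW-8: ψ = P/(ρg) = 130.2×1000 / (1000 × 9.81) = 13.27 m.
Total head at MW-8: h = z + ψ = 119.11 + 13.27 = 132.38 m.
Pressure head at MW-14: ψ = P/(ρg) = 424×1000 / (1000 × 9.81) = 43.22 m.
Total head at MW-14: h = z + ψ = 86.48 + 43.22 = 129.70 m.
Head difference: h(MW-8) − h(MW-14) = 132.38 − 129.70 = 2.68 m.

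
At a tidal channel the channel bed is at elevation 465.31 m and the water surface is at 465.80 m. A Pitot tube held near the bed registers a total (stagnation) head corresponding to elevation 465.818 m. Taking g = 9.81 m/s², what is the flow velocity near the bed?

v ≈ 0.594 m/s

Near the bed, under hydrostatic conditions, the piezometric head (z + ψ) equals the free-surface elevation, 465.80 m.
Velocity head = total − piezometric = 465.818 − 465.80 = 0.018 m.
v = √(2g·h_v) = √(2 × 9.81 × 0.018) = 0.594 m/s.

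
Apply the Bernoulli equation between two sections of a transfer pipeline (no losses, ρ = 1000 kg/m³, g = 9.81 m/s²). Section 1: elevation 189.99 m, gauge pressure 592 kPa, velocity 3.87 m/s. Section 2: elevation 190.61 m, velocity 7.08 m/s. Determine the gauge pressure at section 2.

Pressure head at 1: ψ₁ = P₁/(ρg) = 592×1000 / (1000 × 9.81) = 60.35 m.
Velocity heads: v₁²/2g = 3.87²/19.62 = 0.763 m; v₂²/2g = 7.08²/19.62 = 2.555 m.
Total head H = z₁ + ψ₁ + v₁²/2g = 189.99 + 60.35 + 0.763 = 251.10 m.
ψ₂ = H − z₂ − v₂²/2g = 251.10 − 190.61 − 2.555 = 57.93 m.
P₂ = ρgψ₂ = 1000 × 9.81 × 57.93 ≈ 568 kPa.

P₂ ≈ 568 kPa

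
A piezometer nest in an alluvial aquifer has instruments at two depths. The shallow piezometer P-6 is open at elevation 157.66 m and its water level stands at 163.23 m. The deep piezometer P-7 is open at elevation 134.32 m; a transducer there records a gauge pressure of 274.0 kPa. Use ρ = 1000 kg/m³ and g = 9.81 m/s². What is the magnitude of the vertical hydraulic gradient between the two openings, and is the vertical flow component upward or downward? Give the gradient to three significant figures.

|i_v| ≈ 0.0420; vertical flow is downward

Total head at P-6: h = 163.23 m (water level in the standpipe).
Pressure head at P-7: ψ = P/(ρg) = 274.0×1000 / (1000 × 9.81) = 27.93 m.
Total head at P-7: h = z + ψ = 134.32 + 27.93 = 162.25 m.
Δh = h(P-6) − h(P-7) = 163.23 − 162.25 = 0.98 m.
Vertical separation Δz = 157.66 − 134.32 = 23.34 m.
|i_v| = |Δh| / Δz = 0.98 / 23.34 = 0.0420.
Head is higher in the shallow piezometer, so vertical flow is downward (recharge condition).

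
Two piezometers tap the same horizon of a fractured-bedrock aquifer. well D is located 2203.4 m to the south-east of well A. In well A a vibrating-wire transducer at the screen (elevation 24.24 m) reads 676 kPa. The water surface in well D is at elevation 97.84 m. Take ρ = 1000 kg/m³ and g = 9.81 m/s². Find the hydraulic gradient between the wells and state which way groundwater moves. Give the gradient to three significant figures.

Pressure head at well A: ψ = P/(ρg) = 676×1000 / (1000 × 9.81) = 68.91 m.
Total head at well A: h = z + ψ = 24.24 + 68.91 = 93.15 m.
Total head at well D: h = 97.84 m (water level in the piezometer is the total head).
Head difference: h(well A) − h(well D) = 93.15 − 97.84 = -4.69 m.
Hydraulic gradient: i = |Δh| / L = 4.69 / 2203.4 = 0.00213.
Flow is from higher to lower head: from well D toward well A, i.e. toward the north-west.

i ≈ 0.00213; groundwater flows toward the north-west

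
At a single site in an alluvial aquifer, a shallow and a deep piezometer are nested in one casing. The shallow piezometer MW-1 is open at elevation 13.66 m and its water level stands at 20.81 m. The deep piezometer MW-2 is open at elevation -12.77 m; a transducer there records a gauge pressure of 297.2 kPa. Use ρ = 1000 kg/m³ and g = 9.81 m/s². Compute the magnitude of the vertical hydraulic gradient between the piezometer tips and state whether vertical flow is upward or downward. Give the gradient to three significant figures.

Total head at MW-1: h = 20.81 m (water level in the standpipe).
Pressure head at MW-2: ψ = P/(ρg) = 297.2×1000 / (1000 × 9.81) = 30.30 m.
Total head at MW-2: h = z + ψ = -12.77 + 30.30 = 17.53 m.
Δh = h(MW-1) − h(MW-2) = 20.81 − 17.53 = 3.28 m.
Vertical separation Δz = 13.66 − (-12.77) = 26.43 m.
|i_v| = |Δh| / Δz = 3.28 / 26.43 = 0.124.
Head is higher in the shallow piezometer, so vertical flow is downward (recharge condition).

|i_v| ≈ 0.124; vertical flow is downward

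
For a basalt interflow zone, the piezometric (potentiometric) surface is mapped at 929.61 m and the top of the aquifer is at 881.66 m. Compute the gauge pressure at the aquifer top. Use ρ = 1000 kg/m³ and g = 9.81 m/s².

P ≈ 470 kPa

Pressure head at the aquifer top: ψ = h − z = 929.61 − 881.66 = 47.95 m.
P = ρgψ = 1000 × 9.81 × 47.95 = 470390 Pa ≈ 470 kPa.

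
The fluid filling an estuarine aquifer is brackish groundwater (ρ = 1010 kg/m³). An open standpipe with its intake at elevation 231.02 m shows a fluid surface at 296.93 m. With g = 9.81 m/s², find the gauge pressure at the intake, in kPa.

Pressure head ψ = h − z = 296.93 − 231.02 = 65.91 m.
P = ρgψ = 1010 × 9.81 × 65.91 = 653043 Pa ≈ 653 kPa.

P ≈ 653 kPa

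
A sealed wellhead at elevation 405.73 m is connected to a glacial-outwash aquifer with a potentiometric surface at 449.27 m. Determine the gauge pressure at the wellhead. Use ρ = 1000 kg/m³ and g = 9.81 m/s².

P ≈ 427 kPa

Head above the cap: Δh = 449.27 − 405.73 = 43.54 m.
P = ρgΔh = 1000 × 9.81 × 43.54 = 427127 Pa ≈ 427 kPa.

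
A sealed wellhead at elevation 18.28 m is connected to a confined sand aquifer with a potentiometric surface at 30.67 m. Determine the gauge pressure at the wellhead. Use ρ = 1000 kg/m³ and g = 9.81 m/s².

P ≈ 122 kPa

Head above the cap: Δh = 30.67 − 18.28 = 12.39 m.
P = ρgΔh = 1000 × 9.81 × 12.39 = 121546 Pa ≈ 122 kPa.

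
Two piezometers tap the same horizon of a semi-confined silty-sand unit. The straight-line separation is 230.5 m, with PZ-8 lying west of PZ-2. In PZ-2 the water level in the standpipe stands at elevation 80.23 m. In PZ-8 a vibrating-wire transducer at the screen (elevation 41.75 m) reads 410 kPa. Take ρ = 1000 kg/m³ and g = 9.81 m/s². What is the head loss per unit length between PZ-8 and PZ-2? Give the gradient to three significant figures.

i ≈ 0.0144 m/m

Total head at PZ-2: h = 80.23 m (water level in the piezometer is the total head).
Pressure head at PZ-8: ψ = P/(ρg) = 410×1000 / (1000 × 9.81) = 41.79 m.
Total head at PZ-8: h = z + ψ = 41.75 + 41.79 = 83.54 m.
Head difference: h(PZ-2) − h(PZ-8) = 80.23 − 83.54 = -3.31 m.
Hydraulic gradient: i = |Δh| / L = 3.31 / 230.5 = 0.0144.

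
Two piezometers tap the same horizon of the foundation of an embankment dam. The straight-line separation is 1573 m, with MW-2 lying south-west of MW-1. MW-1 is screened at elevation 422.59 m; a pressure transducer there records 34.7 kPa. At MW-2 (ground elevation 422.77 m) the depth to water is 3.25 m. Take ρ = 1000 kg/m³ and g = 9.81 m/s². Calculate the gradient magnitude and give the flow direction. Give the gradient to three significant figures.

i ≈ 0.00420; groundwater flows toward the south-west

Pressure head at MW-1: ψ = P/(ρg) = 34.7×1000 / (1000 × 9.81) = 3.54 m.
Total head at MW-1: h = z + ψ = 422.59 + 3.54 = 426.13 m.
Total head at MW-2: h = 422.77 − 3.25 = 419.52 m.
Head difference: h(MW-1) − h(MW-2) = 426.13 − 419.52 = 6.61 m.
Hydraulic gradient: i = |Δh| / L = 6.61 / 1573 = 0.00420.
Flow is from higher to lower head: from MW-1 toward MW-2, i.e. toward the south-west.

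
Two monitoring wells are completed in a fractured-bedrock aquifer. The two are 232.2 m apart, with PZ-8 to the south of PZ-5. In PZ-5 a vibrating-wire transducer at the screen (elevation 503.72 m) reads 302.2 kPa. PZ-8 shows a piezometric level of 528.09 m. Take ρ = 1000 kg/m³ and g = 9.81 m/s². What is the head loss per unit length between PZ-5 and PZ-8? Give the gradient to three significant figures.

Pressure head at PZ-5: ψ = P/(ρg) = 302.2×1000 / (1000 × 9.81) = 30.81 m.
Total head at PZ-5: h = z + ψ = 503.72 + 30.81 = 534.53 m.
Total head at PZ-8: h = 528.09 m (water level in the piezometer is the total head).
Head difference: h(PZ-5) − h(PZ-8) = 534.53 − 528.09 = 6.44 m.
Hydraulic gradient: i = |Δh| / L = 6.44 / 232.2 = 0.0277.

i ≈ 0.0277 m/m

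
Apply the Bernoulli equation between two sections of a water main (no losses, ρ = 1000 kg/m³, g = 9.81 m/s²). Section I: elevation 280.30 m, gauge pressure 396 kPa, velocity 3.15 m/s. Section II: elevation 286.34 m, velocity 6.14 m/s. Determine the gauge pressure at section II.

P₂ ≈ 323 kPa

Pressure head at I: ψ₁ = P₁/(ρg) = 396×1000 / (1000 × 9.81) = 40.37 m.
Velocity heads: v₁²/2g = 3.15²/19.62 = 0.506 m; v₂²/2g = 6.14²/19.62 = 1.921 m.
Total head H = z₁ + ψ₁ + v₁²/2g = 280.30 + 40.37 + 0.506 = 321.18 m.
ψ₂ = H − z₂ − v₂²/2g = 321.18 − 286.34 − 1.921 = 32.92 m.
P₂ = ρgψ₂ = 1000 × 9.81 × 32.92 ≈ 323 kPa.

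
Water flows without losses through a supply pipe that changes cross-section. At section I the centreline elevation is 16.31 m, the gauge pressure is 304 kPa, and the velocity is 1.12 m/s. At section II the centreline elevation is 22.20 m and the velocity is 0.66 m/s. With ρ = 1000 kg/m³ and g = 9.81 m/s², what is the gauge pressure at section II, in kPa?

Pressure head at I: ψ₁ = P₁/(ρg) = 304×1000 / (1000 × 9.81) = 30.99 m.
Velocity heads: v₁²/2g = 1.12²/19.62 = 0.064 m; v₂²/2g = 0.66²/19.62 = 0.022 m.
Total head H = z₁ + ψ₁ + v₁²/2g = 16.31 + 30.99 + 0.064 = 47.36 m.
ψ₂ = H − z₂ − v₂²/2g = 47.36 − 22.20 − 0.022 = 25.14 m.
P₂ = ρgψ₂ = 1000 × 9.81 × 25.14 ≈ 247 kPa.

P₂ ≈ 247 kPa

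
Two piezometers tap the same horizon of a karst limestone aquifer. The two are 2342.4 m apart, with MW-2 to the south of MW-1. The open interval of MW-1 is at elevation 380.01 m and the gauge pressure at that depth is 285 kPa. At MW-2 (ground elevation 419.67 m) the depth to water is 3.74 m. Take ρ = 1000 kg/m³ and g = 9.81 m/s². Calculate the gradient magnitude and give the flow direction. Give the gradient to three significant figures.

Pressure head at MW-1: ψ = P/(ρg) = 285×1000 / (1000 × 9.81) = 29.05 m.
Total head at MW-1: h = z + ψ = 380.01 + 29.05 = 409.06 m.
Total head at MW-2: h = 419.67 − 3.74 = 415.93 m.
Head difference: h(MW-1) − h(MW-2) = 409.06 − 415.93 = -6.87 m.
Hydraulic gradient: i = |Δh| / L = 6.87 / 2342.4 = 0.00293.
Flow is from higher to lower head: from MW-2 toward MW-1, i.e. toward the north.

i ≈ 0.00293; groundwater flows toward the north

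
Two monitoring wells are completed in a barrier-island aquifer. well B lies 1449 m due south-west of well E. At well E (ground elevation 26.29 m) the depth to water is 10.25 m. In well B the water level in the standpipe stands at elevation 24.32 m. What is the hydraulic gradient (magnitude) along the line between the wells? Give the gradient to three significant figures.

i ≈ 0.00571

Total head at well E: h = 26.29 − 10.25 = 16.04 m.
Total head at well B: h = 24.32 m (water level in the piezometer is the total head).
Head difference: h(well E) − h(well B) = 16.04 − 24.32 = -8.28 m.
Hydraulic gradient: i = |Δh| / L = 8.28 / 1449 = 0.00571.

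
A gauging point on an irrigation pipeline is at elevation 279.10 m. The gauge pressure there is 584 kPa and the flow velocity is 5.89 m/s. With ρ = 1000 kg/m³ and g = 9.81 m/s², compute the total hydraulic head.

Pressure head ψ = P/(ρg) = 584×1000 / (1000 × 9.81) = 59.53 m.
Velocity head = v²/(2g) = 5.89² / (2 × 9.81) = 1.768 m.
h = z + ψ + v²/(2g) = 279.10 + 59.53 + 1.768 = 340.40 m.

h ≈ 340.40 m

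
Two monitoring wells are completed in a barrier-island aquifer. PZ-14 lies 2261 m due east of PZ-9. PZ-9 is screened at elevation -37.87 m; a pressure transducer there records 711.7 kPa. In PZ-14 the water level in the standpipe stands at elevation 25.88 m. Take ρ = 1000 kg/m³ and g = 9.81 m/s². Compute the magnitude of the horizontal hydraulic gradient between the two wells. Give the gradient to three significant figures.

i ≈ 0.00389

Pressure head at PZ-9: ψ = P/(ρg) = 711.7×1000 / (1000 × 9.81) = 72.55 m.
Total head at PZ-9: h = z + ψ = -37.87 + 72.55 = 34.68 m.
Total head at PZ-14: h = 25.88 m (water level in the piezometer is the total head).
Head difference: h(PZ-9) − h(PZ-14) = 34.68 − 25.88 = 8.80 m.
Hydraulic gradient: i = |Δh| / L = 8.80 / 2261 = 0.00389.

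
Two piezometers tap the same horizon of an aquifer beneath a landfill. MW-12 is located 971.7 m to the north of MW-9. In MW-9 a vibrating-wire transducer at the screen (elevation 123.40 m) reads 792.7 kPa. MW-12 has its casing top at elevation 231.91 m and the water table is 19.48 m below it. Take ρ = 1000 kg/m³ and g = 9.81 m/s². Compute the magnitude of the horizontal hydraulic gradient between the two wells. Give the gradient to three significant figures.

Pressure head at MW-9: ψ = P/(ρg) = 792.7×1000 / (1000 × 9.81) = 80.81 m.
Total head at MW-9: h = z + ψ = 123.40 + 80.81 = 204.21 m.
Total head at MW-12: h = 231.91 − 19.48 = 212.43 m.
Head difference: h(MW-9) − h(MW-12) = 204.21 − 212.43 = -8.22 m.
Hydraulic gradient: i = |Δh| / L = 8.22 / 971.7 = 0.00846.

i ≈ 0.00846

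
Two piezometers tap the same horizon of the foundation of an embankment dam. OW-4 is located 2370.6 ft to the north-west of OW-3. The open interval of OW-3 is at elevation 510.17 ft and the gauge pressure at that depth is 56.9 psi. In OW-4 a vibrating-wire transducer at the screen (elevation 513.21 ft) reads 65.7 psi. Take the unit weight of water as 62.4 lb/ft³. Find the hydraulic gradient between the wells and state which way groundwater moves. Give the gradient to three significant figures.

i ≈ 0.00985; groundwater flows toward the south-east

Pressure head at OW-3: ψ = 144·P/γ = 144 × 56.9 / 62.4 = 131.31 ft.
Total head at OW-3: h = z + ψ = 510.17 + 131.31 = 641.48 ft.
Pressure head at OW-4: ψ = 144·P/γ = 144 × 65.7 / 62.4 = 151.62 ft.
Total head at OW-4: h = z + ψ = 513.21 + 151.62 = 664.83 ft.
Head difference: h(OW-3) − h(OW-4) = 641.48 − 664.83 = -23.35 ft.
Hydraulic gradient: i = |Δh| / L = 23.35 / 2370.6 = 0.00985.
Flow is from higher to lower head: from OW-4 toward OW-3, i.e. toward the south-east.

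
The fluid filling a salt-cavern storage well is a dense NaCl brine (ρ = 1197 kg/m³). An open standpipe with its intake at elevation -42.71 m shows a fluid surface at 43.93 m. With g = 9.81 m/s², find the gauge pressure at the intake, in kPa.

Pressure head ψ = h − z = 43.93 − (-42.71) = 86.64 m.
P = ρgψ = 1197 × 9.81 × 86.64 = 1017376 Pa ≈ 1020 kPa.

P ≈ 1020 kPa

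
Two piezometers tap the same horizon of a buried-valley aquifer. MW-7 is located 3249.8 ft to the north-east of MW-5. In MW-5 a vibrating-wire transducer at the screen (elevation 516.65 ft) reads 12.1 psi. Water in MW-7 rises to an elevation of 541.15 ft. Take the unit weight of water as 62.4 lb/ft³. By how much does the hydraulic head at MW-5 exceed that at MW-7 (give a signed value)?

Pressure head at MW-5: ψ = 144·P/γ = 144 × 12.1 / 62.4 = 27.92 ft.
Total head at MW-5: h = z + ψ = 516.65 + 27.92 = 544.57 ft.
Total head at MW-7: h = 541.15 ft (water level in the piezometer is the total head).
Head difference: h(MW-5) − h(MW-7) = 544.57 − 541.15 = 3.42 ft.

Δh ≈ 3.42 ft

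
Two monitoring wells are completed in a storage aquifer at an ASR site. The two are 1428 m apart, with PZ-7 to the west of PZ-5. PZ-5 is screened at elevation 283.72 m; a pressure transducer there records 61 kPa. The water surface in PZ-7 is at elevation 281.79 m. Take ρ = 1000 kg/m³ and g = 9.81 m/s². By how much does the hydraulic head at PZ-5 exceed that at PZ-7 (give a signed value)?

Δh ≈ 8.15 m

Pressure head at PZ-5: ψ = P/(ρg) = 61×1000 / (1000 × 9.81) = 6.22 m.
Total head at PZ-5: h = z + ψ = 283.72 + 6.22 = 289.94 m.
Total head at PZ-7: h = 281.79 m (water level in the piezometer is the total head).
Head difference: h(PZ-5) − h(PZ-7) = 289.94 − 281.79 = 8.15 m.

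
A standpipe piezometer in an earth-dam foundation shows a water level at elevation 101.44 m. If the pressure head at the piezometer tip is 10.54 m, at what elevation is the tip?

z = h − ψ = 101.44 − 10.54 = 90.90 m.

z ≈ 90.90 m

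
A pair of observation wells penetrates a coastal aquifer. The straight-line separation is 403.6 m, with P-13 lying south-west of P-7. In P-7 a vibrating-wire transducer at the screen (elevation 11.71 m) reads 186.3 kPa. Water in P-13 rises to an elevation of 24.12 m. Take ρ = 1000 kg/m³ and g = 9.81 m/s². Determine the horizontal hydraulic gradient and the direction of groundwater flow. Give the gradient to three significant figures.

i ≈ 0.0163; groundwater flows toward the south-west

Pressure head at P-7: ψ = P/(ρg) = 186.3×1000 / (1000 × 9.81) = 18.99 m.
Total head at P-7: h = z + ψ = 11.71 + 18.99 = 30.70 m.
Total head at P-13: h = 24.12 m (water level in the piezometer is the total head).
Head difference: h(P-7) − h(P-13) = 30.70 − 24.12 = 6.58 m.
Hydraulic gradient: i = |Δh| / L = 6.58 / 403.6 = 0.0163.
Flow is from higher to lower head: from P-7 toward P-13, i.e. toward the south-west.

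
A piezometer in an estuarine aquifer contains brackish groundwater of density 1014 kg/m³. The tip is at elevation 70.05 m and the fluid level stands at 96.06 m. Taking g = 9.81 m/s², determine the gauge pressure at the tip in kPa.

Pressure head ψ = h − z = 96.06 − 70.05 = 26.01 m.
P = ρgψ = 1014 × 9.81 × 26.01 = 258730 Pa ≈ 259 kPa.

P ≈ 259 kPa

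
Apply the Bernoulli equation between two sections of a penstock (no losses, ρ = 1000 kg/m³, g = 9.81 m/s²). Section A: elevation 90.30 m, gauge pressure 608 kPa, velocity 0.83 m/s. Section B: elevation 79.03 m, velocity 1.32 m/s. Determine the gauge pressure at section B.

Pressure head at A: ψ₁ = P₁/(ρg) = 608×1000 / (1000 × 9.81) = 61.98 m.
Velocity heads: v₁²/2g = 0.83²/19.62 = 0.035 m; v₂²/2g = 1.32²/19.62 = 0.089 m.
Total head H = z₁ + ψ₁ + v₁²/2g = 90.30 + 61.98 + 0.035 = 152.31 m.
ψ₂ = H − z₂ − v₂²/2g = 152.31 − 79.03 − 0.089 = 73.19 m.
P₂ = ρgψ₂ = 1000 × 9.81 × 73.19 ≈ 718 kPa.

P₂ ≈ 718 kPa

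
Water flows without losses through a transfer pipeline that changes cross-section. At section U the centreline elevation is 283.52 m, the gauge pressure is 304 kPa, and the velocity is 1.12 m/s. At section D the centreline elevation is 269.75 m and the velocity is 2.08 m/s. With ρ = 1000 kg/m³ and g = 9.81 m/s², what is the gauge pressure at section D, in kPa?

Pressure head at U: ψ₁ = P₁/(ρg) = 304×1000 / (1000 × 9.81) = 30.99 m.
Velocity heads: v₁²/2g = 1.12²/19.62 = 0.064 m; v₂²/2g = 2.08²/19.62 = 0.221 m.
Total head H = z₁ + ψ₁ + v₁²/2g = 283.52 + 30.99 + 0.064 = 314.57 m.
ψ₂ = H − z₂ − v₂²/2g = 314.57 − 269.75 − 0.221 = 44.60 m.
P₂ = ρgψ₂ = 1000 × 9.81 × 44.60 ≈ 438 kPa.

P₂ ≈ 438 kPa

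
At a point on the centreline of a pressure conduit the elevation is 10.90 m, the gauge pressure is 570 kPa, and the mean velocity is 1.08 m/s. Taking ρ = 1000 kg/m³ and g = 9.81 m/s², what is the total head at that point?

h ≈ 69.06 m

Pressure head ψ = P/(ρg) = 570×1000 / (1000 × 9.81) = 58.10 m.
Velocity head = v²/(2g) = 1.08² / (2 × 9.81) = 0.059 m.
h = z + ψ + v²/(2g) = 10.90 + 58.10 + 0.059 = 69.06 m.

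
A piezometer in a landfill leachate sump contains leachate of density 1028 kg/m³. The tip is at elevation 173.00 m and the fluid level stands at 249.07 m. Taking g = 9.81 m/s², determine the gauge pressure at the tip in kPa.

Pressure head ψ = h − z = 249.07 − 173.00 = 76.07 m.
P = ρgψ = 1028 × 9.81 × 76.07 = 767142 Pa ≈ 767 kPa.

P ≈ 767 kPa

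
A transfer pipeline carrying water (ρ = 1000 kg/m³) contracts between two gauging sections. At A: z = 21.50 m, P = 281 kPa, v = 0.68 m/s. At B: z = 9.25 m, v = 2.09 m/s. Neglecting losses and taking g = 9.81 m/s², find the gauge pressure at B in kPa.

P₂ ≈ 399 kPa

Pressure head at A: ψ₁ = P₁/(ρg) = 281×1000 / (1000 × 9.81) = 28.64 m.
Velocity heads: v₁²/2g = 0.68²/19.62 = 0.024 m; v₂²/2g = 2.09²/19.62 = 0.223 m.
Total head H = z₁ + ψ₁ + v₁²/2g = 21.50 + 28.64 + 0.024 = 50.16 m.
ψ₂ = H − z₂ − v₂²/2g = 50.16 − 9.25 − 0.223 = 40.69 m.
P₂ = ρgψ₂ = 1000 × 9.81 × 40.69 ≈ 399 kPa.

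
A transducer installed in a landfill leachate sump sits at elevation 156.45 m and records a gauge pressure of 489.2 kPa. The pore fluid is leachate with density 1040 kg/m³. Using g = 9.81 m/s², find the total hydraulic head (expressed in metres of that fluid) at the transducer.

h ≈ 204.40 m

ψ = P/(ρg) = 489.2×1000 / (1040 × 9.81) = 47.95 m.
h = z + ψ = 156.45 + 47.95 = 204.40 m.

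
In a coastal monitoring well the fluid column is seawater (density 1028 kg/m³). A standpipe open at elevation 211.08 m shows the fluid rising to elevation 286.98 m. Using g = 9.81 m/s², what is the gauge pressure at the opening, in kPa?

Pressure head ψ = h − z = 286.98 − 211.08 = 75.90 m.
P = ρgψ = 1028 × 9.81 × 75.90 = 765427 Pa ≈ 765 kPa.

P ≈ 765 kPa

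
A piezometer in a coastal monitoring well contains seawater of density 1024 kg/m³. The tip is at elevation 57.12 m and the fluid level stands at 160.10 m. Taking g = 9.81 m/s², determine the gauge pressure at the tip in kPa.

P ≈ 1030 kPa

Pressure head ψ = h − z = 160.10 − 57.12 = 102.98 m.
P = ρgψ = 1024 × 9.81 × 102.98 = 1034479 Pa ≈ 1030 kPa.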